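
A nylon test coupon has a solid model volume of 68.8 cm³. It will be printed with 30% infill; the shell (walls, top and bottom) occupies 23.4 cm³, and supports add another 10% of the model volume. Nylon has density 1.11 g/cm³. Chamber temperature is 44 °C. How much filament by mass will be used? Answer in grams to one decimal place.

Interior volume = 68.8 − 23.4 = 45.4 cm³.
Infill volume = 0.30 × 45.4 = 13.62 cm³.
Support = 0.10 × 68.8 = 6.88 cm³.
Total printed volume = 23.4 + 13.62 + 6.88 = 43.9 cm³.
Mass: 43.9 × 1.11 → 48.729 g.

48.7 g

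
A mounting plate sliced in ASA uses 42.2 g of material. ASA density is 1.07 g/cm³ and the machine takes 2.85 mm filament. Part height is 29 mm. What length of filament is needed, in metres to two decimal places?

6.18 m

Extruded volume: 42.2/1.07 = 39.4393 cm³ (39439.3 mm³).
Cross-section of 2.85 mm filament: π·(2.85/2)² = 6.3794 mm².
L = V/A = 39439.3/6.3794 = 6182.29 mm → 6.18 m.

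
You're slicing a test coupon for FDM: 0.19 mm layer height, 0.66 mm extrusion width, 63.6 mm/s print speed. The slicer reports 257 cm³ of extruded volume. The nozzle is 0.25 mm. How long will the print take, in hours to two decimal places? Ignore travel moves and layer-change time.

8.95 hours

Bead cross-section: 0.19 × 0.66 → 0.1254 mm².
Path length: 257000 mm³ / 0.1254 mm² → 2049441.8 mm.
Print-move time = 2049441.8 / 63.6 = 32223.9 s.
Converting: 32223.9 s = 8.95 hours.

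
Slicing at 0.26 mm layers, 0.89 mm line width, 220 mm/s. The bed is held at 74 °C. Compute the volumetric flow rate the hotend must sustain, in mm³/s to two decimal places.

Extrusion cross-section = 0.26 × 0.89 = 0.2314 mm².
Q = v·A = 220 × 0.2314 = 50.91 mm³/s.

50.91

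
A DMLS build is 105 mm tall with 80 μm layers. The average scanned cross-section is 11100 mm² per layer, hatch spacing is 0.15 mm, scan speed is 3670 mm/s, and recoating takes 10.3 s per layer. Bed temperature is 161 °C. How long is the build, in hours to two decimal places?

11.11 hours

Layer count = ceil(105 / 0.08) = 1313.
Scan path per layer = 11100 / 0.15 = 74000 mm.
Scan time per layer: 74000 / 3670 → 20.1635 s.
Layer cycle: 20.1635 + 10.3 → 30.4635 s.
Build time = 1313 × 30.4635 = 39998.5755 s = 11.11 hours.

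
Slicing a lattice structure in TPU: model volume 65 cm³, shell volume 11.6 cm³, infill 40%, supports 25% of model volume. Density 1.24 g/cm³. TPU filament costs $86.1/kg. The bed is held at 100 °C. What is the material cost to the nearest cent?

$5.25

Infill region = 65 − 11.6, so 53.4 cm³.
Infill volume: 0.40 × 53.4 → 21.36 cm³.
Support: 0.25 × 65 → 16.25 cm³.
Total printed volume = 11.6 + 21.36 + 16.25, so 49.21 cm³.
Mass: 49.21 × 1.24 → 61.0204 g.
At $86.1/kg: 61.0204/1000 × 86.1 = $5.25.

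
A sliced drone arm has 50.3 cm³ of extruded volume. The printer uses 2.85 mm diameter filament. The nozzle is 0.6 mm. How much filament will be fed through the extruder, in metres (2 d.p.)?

Cross-section of 2.85 mm filament: π·(2.85/2)² = 6.3794 mm².
L = 50300 mm³ / 6.3794 mm² = 7884.75 mm, i.e. 7.88 m.

7.88 m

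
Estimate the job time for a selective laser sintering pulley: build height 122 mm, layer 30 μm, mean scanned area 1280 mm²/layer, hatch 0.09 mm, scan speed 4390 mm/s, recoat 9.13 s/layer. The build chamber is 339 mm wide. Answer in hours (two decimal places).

Layer count = ceil(122 / 0.03) = 4067.
Per-layer scan distance = 1280 / 0.09 = 14222.2 mm.
Laser time per layer = 14222.2 / 4390, so 3.2397 s.
Per-layer time = 3.2397 + 9.13 = 12.3697 s.
Build time = 4067 × 12.3697 = 50307.5699 s = 13.97 hours.

13.97 hours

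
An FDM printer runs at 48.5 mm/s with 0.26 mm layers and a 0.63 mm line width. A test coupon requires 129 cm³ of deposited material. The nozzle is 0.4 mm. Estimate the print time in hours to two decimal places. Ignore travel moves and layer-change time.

Extrusion cross-section = 0.26 × 0.63 = 0.1638 mm².
Toolpath length = 129 cm³ / 0.1638 mm² = 129000 / 0.1638 = 787545.8 mm.
Extrusion time: 787545.8 / 48.5 → 16238.1 s.
Converting: 16238.1 s = 4.51 hours.

4.51 hours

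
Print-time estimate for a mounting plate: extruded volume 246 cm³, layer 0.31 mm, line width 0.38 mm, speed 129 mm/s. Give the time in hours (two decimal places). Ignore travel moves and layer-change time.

4.50 hours

Bead cross-section: 0.31 × 0.38 → 0.1178 mm².
Toolpath length = 246 cm³ / 0.1178 mm² = 246000 / 0.1178 = 2088285.2 mm.
Time extruding = 2088285.2 / 129, so 16188.3 s.
Converting: 16188.3 s = 4.50 hours.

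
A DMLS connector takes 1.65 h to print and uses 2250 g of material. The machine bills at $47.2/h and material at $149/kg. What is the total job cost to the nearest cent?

$413.13

Time charge: 47.2 × 1.65 → $77.88.
Feedstock cost: 149 × 2250/1000 → $335.25.
Job cost: 77.88 + 335.25 = $413.13.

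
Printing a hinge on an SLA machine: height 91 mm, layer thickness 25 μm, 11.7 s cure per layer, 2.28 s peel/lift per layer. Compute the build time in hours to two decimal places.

14.14 hours

Layers = ⌈91/0.025⌉ = 3640.
Cycle time: 11.7 + 2.28 → 13.98 s.
Build time: 3640 × 13.98 s = 50887.2 s, i.e. 14.14 hours.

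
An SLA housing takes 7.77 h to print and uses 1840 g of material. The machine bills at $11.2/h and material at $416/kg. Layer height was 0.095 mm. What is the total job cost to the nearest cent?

$852.46

Time charge: 11.2 × 7.77 → $87.024.
Material cost: 416 × 1840/1000 → $765.44.
Total = 87.024 + 765.44 = 852.464 ≈ $852.46.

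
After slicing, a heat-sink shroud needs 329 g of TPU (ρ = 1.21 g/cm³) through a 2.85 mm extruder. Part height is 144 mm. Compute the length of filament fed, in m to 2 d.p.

Volume = 329 g / 1.21 g·cm⁻³ = 271.9008 cm³ = 271900.8 mm³.
Filament cross-section = π × (2.85/2)² = 6.3794 mm².
L = V/A = 271900.8/6.3794 = 42621.69 mm → 42.62 m.

42.62 m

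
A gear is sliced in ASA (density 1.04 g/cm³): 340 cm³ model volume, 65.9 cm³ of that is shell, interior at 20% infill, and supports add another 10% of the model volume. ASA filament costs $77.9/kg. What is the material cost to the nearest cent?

Interior volume: 340 − 65.9 → 274.1 cm³.
Infill volume = 0.20 × 274.1, so 54.82 cm³.
Support = 0.10 × 340 = 34 cm³.
Deposited volume: 65.9 + 54.82 + 34 → 154.72 cm³.
Mass: 154.72 × 1.04 → 160.9088 g.
At $77.9/kg: 160.9088/1000 × 77.9 = $12.53.

$12.53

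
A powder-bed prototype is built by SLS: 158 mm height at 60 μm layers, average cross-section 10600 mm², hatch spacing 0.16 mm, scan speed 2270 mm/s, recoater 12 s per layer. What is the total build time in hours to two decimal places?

Layer count = ceil(158 / 0.06) = 2634.
Per-layer scan distance: 10600 / 0.16 → 66250 mm.
Scan time per layer = 66250 / 2270, so 29.185 s.
Time per layer: 29.185 + 12 → 41.185 s.
Total: 2634 × 41.185 s = 108481.29 s → 30.13 hours.

30.13 hours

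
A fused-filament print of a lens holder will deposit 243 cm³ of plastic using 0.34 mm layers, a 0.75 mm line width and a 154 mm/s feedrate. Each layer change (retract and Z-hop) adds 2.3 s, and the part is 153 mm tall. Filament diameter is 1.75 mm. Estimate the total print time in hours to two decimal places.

Bead cross-section: 0.34 × 0.75 → 0.255 mm².
Total extruded path = 243000/0.255 = 952941.2 mm.
Extrusion time = 952941.2 / 154, so 6187.9 s.
Layers = ⌈153/0.34⌉ = 450.
Non-print overhead = 450 × 2.3 = 1035 s.
Total = 6187.9 + 1035 = 7222.9 s = 2.01 hours.

2.01 hours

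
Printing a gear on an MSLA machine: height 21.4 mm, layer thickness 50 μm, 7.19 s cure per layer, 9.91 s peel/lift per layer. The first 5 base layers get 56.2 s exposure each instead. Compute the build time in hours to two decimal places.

2.10 hours

Layers = ⌈21.4/0.05⌉ = 428.
Base layers: 5 × (56.2 + 9.91) → 330.55 s.
Remaining layers = 423 × (7.19 + 9.91), so 7233.3 s.
Sum: 330.55 + 7233.3 = 7563.85 s → 2.10 hours.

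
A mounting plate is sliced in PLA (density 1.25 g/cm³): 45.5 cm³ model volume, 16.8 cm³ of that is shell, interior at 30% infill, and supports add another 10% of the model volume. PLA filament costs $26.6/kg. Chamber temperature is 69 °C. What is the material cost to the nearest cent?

Infill region = 45.5 − 16.8 = 28.7 cm³.
Deposited infill = 0.30 × 28.7 = 8.61 cm³.
Support = 0.10 × 45.5, so 4.55 cm³.
Deposited volume: 16.8 + 8.61 + 4.55 → 29.96 cm³.
Mass: 29.96 × 1.25 → 37.45 g.
At $26.6/kg: 37.45/1000 × 26.6 = $1.00.

$1.00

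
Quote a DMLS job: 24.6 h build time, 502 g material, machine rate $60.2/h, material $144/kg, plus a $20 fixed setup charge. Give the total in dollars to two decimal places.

Machine-time cost: 60.2 × 24.6 → $1480.92.
Feedstock cost = 144 × 502/1000, so $72.288.
Adding setup: 1480.92 + 72.288 + 20 → 1573.208 ≈ $1573.21.

$1573.21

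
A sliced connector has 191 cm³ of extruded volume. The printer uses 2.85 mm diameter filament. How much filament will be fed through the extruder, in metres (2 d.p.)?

29.94 m

Filament cross-section = π × (2.85/2)² = 6.3794 mm².
Length = 191 cm³ / 6.3794 mm² = 191000 / 6.3794 = 29940.12 mm = 29.94 m.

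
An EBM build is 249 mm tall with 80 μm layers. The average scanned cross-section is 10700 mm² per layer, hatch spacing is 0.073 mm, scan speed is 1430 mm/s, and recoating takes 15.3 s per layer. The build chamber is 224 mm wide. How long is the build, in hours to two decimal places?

Layer count = ceil(249 / 0.08) = 3113.
Scan path per layer = 10700 / 0.073, so 146575.3 mm.
Per-layer scan time = 146575.3 / 1430, so 102.5002 s.
Per-layer time = 102.5002 + 15.3 = 117.8002 s.
3113 layers × 117.8002 s/layer = 366712.0226 s, i.e. 101.86 hours.

101.86 hours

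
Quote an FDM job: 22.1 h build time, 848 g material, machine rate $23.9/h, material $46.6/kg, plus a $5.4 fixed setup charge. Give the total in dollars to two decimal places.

Machine-time cost = 23.9 × 22.1 = $528.19.
Material charge = 46.6 × 848/1000, so $39.5168.
Adding setup: 528.19 + 39.5168 + 5.4 → 573.1068 ≈ $573.11.

$573.11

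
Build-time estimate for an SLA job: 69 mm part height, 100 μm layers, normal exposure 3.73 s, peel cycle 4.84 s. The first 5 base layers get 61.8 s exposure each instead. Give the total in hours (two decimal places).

1.72 hours

Layers = ⌈69/0.1⌉ = 690.
Bottom layers: 5 × (61.8 + 4.84) → 333.2 s.
Regular layers: 685 × (3.73 + 4.84) → 5870.45 s.
Total = 333.2 + 5870.45 = 6203.65 s = 1.72 hours.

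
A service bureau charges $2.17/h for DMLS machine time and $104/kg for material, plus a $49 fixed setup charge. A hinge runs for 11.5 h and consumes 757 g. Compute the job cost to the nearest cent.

$152.68

Machine-time cost = 2.17 × 11.5 = $24.955.
Material charge: 104 × 757/1000 → $78.728.
Adding setup: 24.955 + 78.728 + 49 → 152.683 ≈ $152.68.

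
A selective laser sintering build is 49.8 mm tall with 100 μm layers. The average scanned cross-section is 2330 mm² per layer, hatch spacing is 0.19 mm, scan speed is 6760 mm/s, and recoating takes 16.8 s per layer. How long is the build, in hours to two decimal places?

Layer count = ceil(49.8 / 0.1) = 498.
Per-layer scan distance = 2330 / 0.19, so 12263.2 mm.
Scan time per layer = 12263.2 / 6760, so 1.8141 s.
Time per layer = 1.8141 + 16.8 = 18.6141 s.
Build time = 498 × 18.6141 = 9269.8218 s = 2.57 hours.

2.57 hours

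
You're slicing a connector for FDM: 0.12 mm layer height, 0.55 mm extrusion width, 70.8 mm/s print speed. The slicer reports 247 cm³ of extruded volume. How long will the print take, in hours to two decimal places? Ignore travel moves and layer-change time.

Line area = 0.12 × 0.55, so 0.066 mm².
Toolpath length = 247 cm³ / 0.066 mm² = 247000 / 0.066 = 3742424.2 mm.
Time extruding = 3742424.2 / 70.8 = 52859.1 s.
That's 52859.1 s → 14.68 hours.

14.68 hours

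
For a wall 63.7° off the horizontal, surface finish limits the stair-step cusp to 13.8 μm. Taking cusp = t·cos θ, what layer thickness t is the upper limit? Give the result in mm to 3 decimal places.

t = h_c / cos θ = 0.0138 / 0.4431 = 0.031 mm.

0.031 mm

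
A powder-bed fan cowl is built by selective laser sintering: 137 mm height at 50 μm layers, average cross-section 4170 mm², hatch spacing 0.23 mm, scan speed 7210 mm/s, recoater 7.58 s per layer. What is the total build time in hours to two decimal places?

7.68 hours

Layer count = ceil(137 / 0.05) = 2740.
Scan path per layer = 4170 / 0.23, so 18130.4 mm.
Laser time per layer: 18130.4 / 7210 → 2.5146 s.
Per-layer time = 2.5146 + 7.58, so 10.0946 s.
Total: 2740 × 10.0946 s = 27659.204 s → 7.68 hours.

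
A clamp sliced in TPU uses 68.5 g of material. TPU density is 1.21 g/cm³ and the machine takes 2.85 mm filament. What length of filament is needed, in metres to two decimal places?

Volume = 68.5 g / 1.21 g·cm⁻³ = 56.6116 cm³ = 56611.6 mm³.
A = π r² = π × 1.425² = 6.3794 mm².
L = V/A = 56611.6/6.3794 = 8874.13 mm → 8.87 m.

8.87 m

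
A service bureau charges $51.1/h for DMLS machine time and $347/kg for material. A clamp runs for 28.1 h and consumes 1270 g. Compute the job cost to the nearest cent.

Machine-time cost = 51.1 × 28.1 = $1435.91.
Feedstock cost: 347 × 1270/1000 → $440.69.
Total = 1435.91 + 440.69 = $1876.60.

$1876.60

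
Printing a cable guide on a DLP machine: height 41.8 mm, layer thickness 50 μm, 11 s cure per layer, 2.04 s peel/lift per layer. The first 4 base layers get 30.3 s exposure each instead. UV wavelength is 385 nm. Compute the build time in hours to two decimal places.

Number of layers: 41.8 / 0.05 → 836 (rounded up).
Burn-in layers: 4 × (30.3 + 2.04) → 129.36 s.
Remaining layers = 832 × (11 + 2.04), so 10849.28 s.
Total = 129.36 + 10849.28 = 10978.64 s = 3.05 hours.

3.05 hours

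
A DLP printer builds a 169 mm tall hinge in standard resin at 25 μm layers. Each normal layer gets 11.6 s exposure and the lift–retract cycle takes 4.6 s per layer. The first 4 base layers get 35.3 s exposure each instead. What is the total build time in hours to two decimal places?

Number of layers: 169 / 0.025 → 6760 (rounded up).
Burn-in layers = 4 × (35.3 + 4.6), so 159.6 s.
Remaining layers = 6756 × (11.6 + 4.6) = 109447.2 s.
Total = 159.6 + 109447.2 = 109606.8 s = 30.45 hours.

30.45 hours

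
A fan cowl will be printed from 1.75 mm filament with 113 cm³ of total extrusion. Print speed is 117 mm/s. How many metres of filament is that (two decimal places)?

46.98 m

A = π r² = π × 0.875² = 2.4053 mm².
L = 113000 mm³ / 2.4053 mm² = 46979.59 mm, i.e. 46.98 m.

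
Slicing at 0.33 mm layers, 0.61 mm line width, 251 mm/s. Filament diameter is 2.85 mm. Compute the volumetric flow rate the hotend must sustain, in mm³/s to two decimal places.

Extrusion cross-section = 0.33 × 0.61, so 0.2013 mm².
Volumetric flow = 251 × 0.2013 = 50.53 mm³/s.

50.53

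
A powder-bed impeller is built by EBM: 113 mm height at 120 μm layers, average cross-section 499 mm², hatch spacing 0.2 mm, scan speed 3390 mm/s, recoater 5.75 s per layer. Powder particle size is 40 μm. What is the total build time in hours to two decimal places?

1.70 hours

Layer count = ceil(113 / 0.12) = 942.
Per-layer scan distance: 499 / 0.2 → 2495 mm.
Per-layer scan time = 2495 / 3390, so 0.736 s.
Time per layer = 0.736 + 5.75 = 6.486 s.
Build time = 942 × 6.486 = 6109.812 s = 1.70 hours.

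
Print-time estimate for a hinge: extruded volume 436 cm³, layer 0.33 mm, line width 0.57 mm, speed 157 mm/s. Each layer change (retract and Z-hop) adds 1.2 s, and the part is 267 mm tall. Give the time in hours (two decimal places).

4.37 hours

Extrusion cross-section = 0.33 × 0.57, so 0.1881 mm².
Path length: 436000 mm³ / 0.1881 mm² → 2317916 mm.
Time extruding = 2317916 / 157, so 14763.8 s.
Number of layers: 267 / 0.33 → 810 (rounded up).
Non-print overhead = 810 × 1.2, so 972 s.
Total = 14763.8 + 972 = 15735.8 s = 4.37 hours.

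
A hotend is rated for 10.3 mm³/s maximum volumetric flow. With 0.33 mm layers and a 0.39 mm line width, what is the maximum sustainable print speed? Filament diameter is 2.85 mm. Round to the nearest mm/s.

Bead cross-section = 0.33 × 0.39, so 0.1287 mm².
v_max = Q/A = 10.3/0.1287 = 80.03 mm/s → 80 mm/s.

80 mm/s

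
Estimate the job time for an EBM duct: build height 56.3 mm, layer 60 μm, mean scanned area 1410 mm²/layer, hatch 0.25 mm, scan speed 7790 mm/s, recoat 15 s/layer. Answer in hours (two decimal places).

4.10 hours

Number of layers: 56.3 / 0.06 → 939 (rounded up).
Hatch length per layer = 1410 / 0.25 = 5640 mm.
Per-layer scan time = 5640 / 7790, so 0.724 s.
Per-layer time = 0.724 + 15 = 15.724 s.
939 layers × 15.724 s/layer = 14764.836 s, i.e. 4.10 hours.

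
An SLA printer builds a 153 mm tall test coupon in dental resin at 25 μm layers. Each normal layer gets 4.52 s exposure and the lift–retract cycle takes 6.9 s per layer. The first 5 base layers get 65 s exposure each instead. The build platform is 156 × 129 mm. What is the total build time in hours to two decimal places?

19.50 hours

Layer count = ceil(153 / 0.025) = 6120.
Burn-in layers: 5 × (65 + 6.9) → 359.5 s.
Regular layers = 6115 × (4.52 + 6.9) = 69833.3 s.
Total = 359.5 + 69833.3 = 70192.8 s = 19.50 hours.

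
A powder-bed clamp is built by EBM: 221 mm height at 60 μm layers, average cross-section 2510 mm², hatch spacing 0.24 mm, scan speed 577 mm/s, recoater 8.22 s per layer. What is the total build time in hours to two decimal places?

26.96 hours

Number of layers: 221 / 0.06 → 3684 (rounded up).
Hatch length per layer = 2510 / 0.24, so 10458.3 mm.
Scan time per layer: 10458.3 / 577 → 18.1253 s.
Per-layer time = 18.1253 + 8.22 = 26.3453 s.
Build time = 3684 × 26.3453 = 97056.0852 s = 26.96 hours.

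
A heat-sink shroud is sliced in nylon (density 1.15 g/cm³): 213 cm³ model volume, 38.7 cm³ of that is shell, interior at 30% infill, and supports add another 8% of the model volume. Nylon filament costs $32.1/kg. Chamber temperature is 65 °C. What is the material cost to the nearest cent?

Interior volume = 213 − 38.7, so 174.3 cm³.
Infill volume = 0.30 × 174.3 = 52.29 cm³.
Support = 0.08 × 213, so 17.04 cm³.
Total extruded = 38.7 + 52.29 + 17.04 = 108.03 cm³.
Mass: 108.03 × 1.15 → 124.2345 g.
At $32.1/kg: 124.2345/1000 × 32.1 = $3.99.

$3.99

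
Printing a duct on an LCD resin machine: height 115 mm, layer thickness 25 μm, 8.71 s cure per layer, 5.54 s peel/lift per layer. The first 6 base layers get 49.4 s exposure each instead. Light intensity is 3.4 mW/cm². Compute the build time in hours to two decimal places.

18.28 hours

Layers = ⌈115/0.025⌉ = 4600.
Burn-in layers = 6 × (49.4 + 5.54) = 329.64 s.
Regular layers = 4594 × (8.71 + 5.54) = 65464.5 s.
Sum: 329.64 + 65464.5 = 65794.14 s → 18.28 hours.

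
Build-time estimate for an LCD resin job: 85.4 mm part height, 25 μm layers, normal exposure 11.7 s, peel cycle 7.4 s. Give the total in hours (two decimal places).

Number of layers: 85.4 / 0.025 → 3416 (rounded up).
Per-layer time = 11.7 + 7.4 = 19.1 s.
Total = 3416 × 19.1 = 65245.6 s = 18.12 hours.

18.12 hours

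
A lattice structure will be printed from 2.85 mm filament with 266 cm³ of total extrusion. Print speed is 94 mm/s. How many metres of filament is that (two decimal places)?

41.70 m

A = π r² = π × 1.425² = 6.3794 mm².
L = 266000 mm³ / 6.3794 mm² = 41696.71 mm, i.e. 41.70 m.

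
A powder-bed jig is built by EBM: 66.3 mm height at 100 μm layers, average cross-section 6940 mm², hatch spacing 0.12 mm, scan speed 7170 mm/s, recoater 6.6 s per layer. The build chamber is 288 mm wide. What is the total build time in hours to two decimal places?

Layers = ⌈66.3/0.1⌉ = 663.
Scan path per layer = 6940 / 0.12, so 57833.3 mm.
Beam time per layer = 57833.3 / 7170, so 8.066 s.
Layer cycle = 8.066 + 6.6, so 14.666 s.
663 layers × 14.666 s/layer = 9723.558 s, i.e. 2.70 hours.

2.70 hours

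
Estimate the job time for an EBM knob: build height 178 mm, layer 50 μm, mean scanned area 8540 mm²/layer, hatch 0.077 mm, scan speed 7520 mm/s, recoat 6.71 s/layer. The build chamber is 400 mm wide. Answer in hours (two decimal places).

21.22 hours

Number of layers: 178 / 0.05 → 3560 (rounded up).
Scan path per layer = 8540 / 0.077, so 110909.1 mm.
Beam time per layer = 110909.1 / 7520, so 14.7486 s.
Layer cycle: 14.7486 + 6.71 → 21.4586 s.
Total: 3560 × 21.4586 s = 76392.616 s → 21.22 hours.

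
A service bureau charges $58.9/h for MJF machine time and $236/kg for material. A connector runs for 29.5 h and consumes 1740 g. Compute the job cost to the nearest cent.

$2148.19

Time charge = 58.9 × 29.5, so $1737.55.
Material cost = 236 × 1740/1000, so $410.64.
Total = 1737.55 + 410.64 = $2148.19.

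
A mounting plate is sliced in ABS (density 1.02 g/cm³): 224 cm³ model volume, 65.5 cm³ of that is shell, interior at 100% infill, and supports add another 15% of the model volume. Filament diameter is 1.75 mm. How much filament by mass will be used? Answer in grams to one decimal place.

262.8 g

Infill region = 224 − 65.5, so 158.5 cm³.
Deposited infill = 1.00 × 158.5 = 158.5 cm³.
Support = 0.15 × 224 = 33.6 cm³.
Deposited volume = 65.5 + 158.5 + 33.6, so 257.6 cm³.
Mass = 257.6 × 1.02, so 262.752 g.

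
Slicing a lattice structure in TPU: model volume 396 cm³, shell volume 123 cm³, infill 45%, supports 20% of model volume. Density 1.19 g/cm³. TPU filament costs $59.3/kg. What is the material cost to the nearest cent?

Volume inside the shell: 396 − 123 → 273 cm³.
Deposited infill = 0.45 × 273 = 122.85 cm³.
Support = 0.20 × 396, so 79.2 cm³.
Deposited volume: 123 + 122.85 + 79.2 → 325.05 cm³.
Mass = 325.05 × 1.19, so 386.8095 g.
At $59.3/kg: 386.8095/1000 × 59.3 = $22.94.

$22.94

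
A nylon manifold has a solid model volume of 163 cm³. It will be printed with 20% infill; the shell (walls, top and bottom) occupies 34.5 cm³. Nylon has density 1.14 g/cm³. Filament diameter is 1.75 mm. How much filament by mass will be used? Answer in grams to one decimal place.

Infill region = 163 − 34.5, so 128.5 cm³.
Infill volume: 0.20 × 128.5 → 25.7 cm³.
Deposited volume = 34.5 + 25.7, so 60.2 cm³.
Mass = 60.2 × 1.14 = 68.628 g.

68.6 g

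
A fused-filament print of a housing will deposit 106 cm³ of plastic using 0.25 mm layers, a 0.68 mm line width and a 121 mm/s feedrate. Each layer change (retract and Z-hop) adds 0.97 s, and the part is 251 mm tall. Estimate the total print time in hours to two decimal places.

Extrusion cross-section = 0.25 × 0.68, so 0.17 mm².
Toolpath length = 106 cm³ / 0.17 mm² = 106000 / 0.17 = 623529.4 mm.
Time extruding = 623529.4 / 121, so 5153.1 s.
Number of layers: 251 / 0.25 → 1004 (rounded up).
Non-print overhead: 1004 × 0.97 → 973.88 s.
Altogether 5153.1 + 973.88 = 6126.98 s, i.e. 1.70 hours.

1.70 hours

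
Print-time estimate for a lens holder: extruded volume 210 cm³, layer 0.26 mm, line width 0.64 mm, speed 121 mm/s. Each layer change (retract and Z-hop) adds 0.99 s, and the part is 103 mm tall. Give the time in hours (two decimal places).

Line area = 0.26 × 0.64 = 0.1664 mm².
Total extruded path = 210000/0.1664 = 1262019.2 mm.
Print-move time = 1262019.2 / 121 = 10429.9 s.
Layers = ⌈103/0.26⌉ = 397.
Layer-change overhead = 397 × 0.99, so 393.03 s.
Total = 10429.9 + 393.03 = 10822.93 s = 3.01 hours.

3.01 hours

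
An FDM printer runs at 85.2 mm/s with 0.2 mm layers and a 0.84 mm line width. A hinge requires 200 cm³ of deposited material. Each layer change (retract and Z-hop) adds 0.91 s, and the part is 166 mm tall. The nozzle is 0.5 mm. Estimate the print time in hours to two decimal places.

Extrusion cross-section: 0.2 × 0.84 → 0.168 mm².
Total extruded path = 200000/0.168 = 1190476.2 mm.
Print-move time: 1190476.2 / 85.2 → 13972.7 s.
Layer count = ceil(166 / 0.2) = 830.
Non-print overhead: 830 × 0.91 → 755.3 s.
Altogether 13972.7 + 755.3 = 14728 s, i.e. 4.09 hours.

4.09 hours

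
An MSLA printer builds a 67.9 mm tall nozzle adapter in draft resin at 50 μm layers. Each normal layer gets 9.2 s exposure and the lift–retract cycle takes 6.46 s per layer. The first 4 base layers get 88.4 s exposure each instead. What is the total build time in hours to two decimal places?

Layers = ⌈67.9/0.05⌉ = 1358.
Burn-in layers = 4 × (88.4 + 6.46) = 379.44 s.
Remaining layers = 1354 × (9.2 + 6.46) = 21203.64 s.
Sum: 379.44 + 21203.64 = 21583.08 s → 6.00 hours.

6.00 hours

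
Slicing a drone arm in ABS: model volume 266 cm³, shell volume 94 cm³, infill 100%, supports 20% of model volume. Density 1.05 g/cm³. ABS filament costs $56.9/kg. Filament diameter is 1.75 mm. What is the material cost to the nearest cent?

Infill region = 266 − 94, so 172 cm³.
Infill deposited = 1.00 × 172 = 172 cm³.
Support = 0.20 × 266 = 53.2 cm³.
Total extruded: 94 + 172 + 53.2 → 319.2 cm³.
Mass = 319.2 × 1.05 = 335.16 g.
At $56.9/kg: 335.16/1000 × 56.9 = $19.07.

$19.07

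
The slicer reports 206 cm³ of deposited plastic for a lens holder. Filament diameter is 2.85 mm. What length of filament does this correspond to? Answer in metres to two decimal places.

A = π r² = π × 1.425² = 6.3794 mm².
L = 206000 mm³ / 6.3794 mm² = 32291.44 mm, i.e. 32.29 m.

32.29 m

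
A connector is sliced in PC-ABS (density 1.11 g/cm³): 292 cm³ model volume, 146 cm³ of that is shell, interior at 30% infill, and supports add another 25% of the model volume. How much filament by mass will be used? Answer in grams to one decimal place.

291.7 g

Volume inside the shell = 292 − 146 = 146 cm³.
Infill deposited: 0.30 × 146 → 43.8 cm³.
Support: 0.25 × 292 → 73 cm³.
Total extruded = 146 + 43.8 + 73 = 262.8 cm³.
Mass: 262.8 × 1.11 → 291.708 g.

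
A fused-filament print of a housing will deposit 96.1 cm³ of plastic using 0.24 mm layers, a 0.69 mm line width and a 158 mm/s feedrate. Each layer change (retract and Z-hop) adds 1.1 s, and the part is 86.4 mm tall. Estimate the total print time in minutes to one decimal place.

67.8 minutes

Extrusion cross-section = 0.24 × 0.69, so 0.1656 mm².
Toolpath length = 96.1 cm³ / 0.1656 mm² = 96100 / 0.1656 = 580314 mm.
Extrusion time = 580314 / 158, so 3672.9 s.
Number of layers: 86.4 / 0.24 → 360 (rounded up).
Layer-change overhead: 360 × 1.1 → 396 s.
Altogether 3672.9 + 396 = 4068.9 s, i.e. 67.8 minutes.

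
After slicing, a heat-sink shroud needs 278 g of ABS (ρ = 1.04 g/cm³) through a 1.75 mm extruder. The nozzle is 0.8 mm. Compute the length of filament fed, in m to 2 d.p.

111.13 m

Volume = 278 g / 1.04 g·cm⁻³ = 267.3077 cm³ = 267307.7 mm³.
Cross-section of 1.75 mm filament: π·(1.75/2)² = 2.4053 mm².
Length = 267307.7 / 2.4053 = 111132.79 mm = 111.13 m.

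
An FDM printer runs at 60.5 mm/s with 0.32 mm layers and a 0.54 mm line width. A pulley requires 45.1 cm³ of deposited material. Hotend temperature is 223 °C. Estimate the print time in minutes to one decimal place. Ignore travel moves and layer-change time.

71.9 minutes

Bead cross-section = 0.32 × 0.54 = 0.1728 mm².
Total extruded path = 45100/0.1728 = 260995.4 mm.
Extrusion time = 260995.4 / 60.5 = 4314 s.
That's 4314 s → 71.9 minutes.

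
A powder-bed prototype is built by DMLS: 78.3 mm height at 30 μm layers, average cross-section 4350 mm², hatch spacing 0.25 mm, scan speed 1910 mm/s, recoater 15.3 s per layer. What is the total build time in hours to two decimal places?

Number of layers: 78.3 / 0.03 → 2610 (rounded up).
Scan path per layer: 4350 / 0.25 → 17400 mm.
Per-layer scan time = 17400 / 1910, so 9.1099 s.
Per-layer time = 9.1099 + 15.3, so 24.4099 s.
2610 layers × 24.4099 s/layer = 63709.839 s, i.e. 17.70 hours.

17.70 hours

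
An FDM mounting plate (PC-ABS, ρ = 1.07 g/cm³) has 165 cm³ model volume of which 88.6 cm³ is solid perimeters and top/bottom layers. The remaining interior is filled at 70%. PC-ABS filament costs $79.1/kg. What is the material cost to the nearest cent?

Interior volume = 165 − 88.6 = 76.4 cm³.
Infill volume = 0.70 × 76.4, so 53.48 cm³.
Total extruded = 88.6 + 53.48, so 142.08 cm³.
Mass = 142.08 × 1.07 = 152.0256 g.
At $79.1/kg: 152.0256/1000 × 79.1 = $12.03.

$12.03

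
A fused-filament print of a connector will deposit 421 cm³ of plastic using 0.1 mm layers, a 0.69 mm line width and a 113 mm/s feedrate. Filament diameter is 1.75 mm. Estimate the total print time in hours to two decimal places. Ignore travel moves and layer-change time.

Line area: 0.1 × 0.69 → 0.069 mm².
Toolpath length = 421 cm³ / 0.069 mm² = 421000 / 0.069 = 6101449.3 mm.
Time extruding: 6101449.3 / 113 → 53995.1 s.
53995.1 s = 15.00 hours.

15.00 hours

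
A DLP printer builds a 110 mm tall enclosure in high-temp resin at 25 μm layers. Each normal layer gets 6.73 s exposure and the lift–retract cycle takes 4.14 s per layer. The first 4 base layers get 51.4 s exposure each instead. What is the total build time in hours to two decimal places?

13.34 hours

Layer count = ceil(110 / 0.025) = 4400.
Base layers = 4 × (51.4 + 4.14), so 222.16 s.
Regular layers = 4396 × (6.73 + 4.14), so 47784.52 s.
Sum: 222.16 + 47784.52 = 48006.68 s → 13.34 hours.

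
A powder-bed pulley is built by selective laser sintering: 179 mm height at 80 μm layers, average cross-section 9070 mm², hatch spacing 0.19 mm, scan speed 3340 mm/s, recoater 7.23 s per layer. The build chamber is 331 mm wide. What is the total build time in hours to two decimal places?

13.38 hours

Number of layers: 179 / 0.08 → 2238 (rounded up).
Scan path per layer = 9070 / 0.19, so 47736.8 mm.
Per-layer scan time: 47736.8 / 3340 → 14.2925 s.
Per-layer time: 14.2925 + 7.23 → 21.5225 s.
Total: 2238 × 21.5225 s = 48167.355 s → 13.38 hours.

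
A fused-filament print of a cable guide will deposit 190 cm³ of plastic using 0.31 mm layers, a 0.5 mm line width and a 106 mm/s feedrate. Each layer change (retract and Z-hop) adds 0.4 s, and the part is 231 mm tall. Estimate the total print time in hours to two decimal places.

Extrusion cross-section = 0.31 × 0.5 = 0.155 mm².
Total extruded path = 190000/0.155 = 1225806.5 mm.
Time extruding = 1225806.5 / 106, so 11564.2 s.
Layer count = ceil(231 / 0.31) = 746.
Layer-change overhead: 746 × 0.4 → 298.4 s.
Total = 11564.2 + 298.4 = 11862.6 s = 3.30 hours.

3.30 hours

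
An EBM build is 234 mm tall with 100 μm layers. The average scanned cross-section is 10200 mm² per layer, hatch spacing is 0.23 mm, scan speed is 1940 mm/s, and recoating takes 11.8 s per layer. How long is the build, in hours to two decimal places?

Layers = ⌈234/0.1⌉ = 2340.
Hatch length per layer = 10200 / 0.23, so 44347.8 mm.
Per-layer scan time = 44347.8 / 1940 = 22.8597 s.
Per-layer time: 22.8597 + 11.8 → 34.6597 s.
2340 layers × 34.6597 s/layer = 81103.698 s, i.e. 22.53 hours.

22.53 hours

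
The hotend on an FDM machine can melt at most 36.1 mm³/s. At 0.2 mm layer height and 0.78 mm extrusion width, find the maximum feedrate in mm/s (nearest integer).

Bead cross-section = 0.2 × 0.78, so 0.156 mm².
Max speed = 36.1 / 0.156 = 231.41 ≈ 231 mm/s.

231 mm/s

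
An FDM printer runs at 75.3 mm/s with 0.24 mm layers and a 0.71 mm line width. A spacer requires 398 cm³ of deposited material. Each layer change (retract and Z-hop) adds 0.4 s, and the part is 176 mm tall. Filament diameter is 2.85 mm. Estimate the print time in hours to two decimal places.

8.70 hours

Bead cross-section: 0.24 × 0.71 → 0.1704 mm².
Path length: 398000 mm³ / 0.1704 mm² → 2335680.8 mm.
Time extruding: 2335680.8 / 75.3 → 31018.3 s.
Layers = ⌈176/0.24⌉ = 734.
Layer-change overhead: 734 × 0.4 → 293.6 s.
Altogether 31018.3 + 293.6 = 31311.9 s, i.e. 8.70 hours.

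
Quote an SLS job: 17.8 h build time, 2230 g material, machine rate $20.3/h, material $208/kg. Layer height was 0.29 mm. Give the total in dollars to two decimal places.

Machine-time cost = 20.3 × 17.8, so $361.34.
Material charge = 208 × 2230/1000, so $463.84.
Job cost: 361.34 + 463.84 = $825.18.

$825.18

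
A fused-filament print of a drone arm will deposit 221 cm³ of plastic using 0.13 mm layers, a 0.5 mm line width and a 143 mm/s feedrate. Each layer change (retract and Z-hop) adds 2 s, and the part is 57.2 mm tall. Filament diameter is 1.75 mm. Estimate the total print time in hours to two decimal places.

6.85 hours

Line area = 0.13 × 0.5, so 0.065 mm².
Total extruded path = 221000/0.065 = 3400000 mm.
Time extruding: 3400000 / 143 → 23776.2 s.
Layers = ⌈57.2/0.13⌉ = 440.
Z-hop total = 440 × 2, so 880 s.
Total = 23776.2 + 880 = 24656.2 s = 6.85 hours.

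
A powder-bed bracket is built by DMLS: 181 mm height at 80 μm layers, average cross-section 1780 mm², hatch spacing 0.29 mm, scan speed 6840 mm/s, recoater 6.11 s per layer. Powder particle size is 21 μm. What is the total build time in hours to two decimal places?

Layer count = ceil(181 / 0.08) = 2263.
Per-layer scan distance = 1780 / 0.29, so 6137.9 mm.
Scan time per layer: 6137.9 / 6840 → 0.8974 s.
Per-layer time = 0.8974 + 6.11 = 7.0074 s.
2263 layers × 7.0074 s/layer = 15857.7462 s, i.e. 4.40 hours.

4.40 hours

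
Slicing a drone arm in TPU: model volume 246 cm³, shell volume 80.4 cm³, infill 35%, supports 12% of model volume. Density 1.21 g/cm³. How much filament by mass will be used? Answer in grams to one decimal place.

203.1 g

Infill region = 246 − 80.4 = 165.6 cm³.
Infill deposited: 0.35 × 165.6 → 57.96 cm³.
Support = 0.12 × 246 = 29.52 cm³.
Total extruded: 80.4 + 57.96 + 29.52 → 167.88 cm³.
Mass: 167.88 × 1.21 → 203.1348 g.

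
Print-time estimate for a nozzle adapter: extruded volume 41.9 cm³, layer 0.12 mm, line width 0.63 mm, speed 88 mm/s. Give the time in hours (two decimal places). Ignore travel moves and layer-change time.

1.75 hours

Line area = 0.12 × 0.63 = 0.0756 mm².
Path length: 41900 mm³ / 0.0756 mm² → 554232.8 mm.
Print-move time = 554232.8 / 88, so 6298.1 s.
In the requested units: 6298.1 s = 1.75 hours.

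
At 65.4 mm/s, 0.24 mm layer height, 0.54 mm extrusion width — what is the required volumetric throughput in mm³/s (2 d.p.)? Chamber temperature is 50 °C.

A: 0.24 × 0.54 → 0.1296 mm².
Volumetric flow = 65.4 × 0.1296 = 8.48 mm³/s.

8.48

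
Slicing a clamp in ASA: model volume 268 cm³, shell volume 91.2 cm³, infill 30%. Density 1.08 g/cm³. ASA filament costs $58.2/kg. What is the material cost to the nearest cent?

$9.07

Infill region: 268 − 91.2 → 176.8 cm³.
Infill volume: 0.30 × 176.8 → 53.04 cm³.
Deposited volume = 91.2 + 53.04, so 144.24 cm³.
Mass: 144.24 × 1.08 → 155.7792 g.
At $58.2/kg: 155.7792/1000 × 58.2 = $9.07.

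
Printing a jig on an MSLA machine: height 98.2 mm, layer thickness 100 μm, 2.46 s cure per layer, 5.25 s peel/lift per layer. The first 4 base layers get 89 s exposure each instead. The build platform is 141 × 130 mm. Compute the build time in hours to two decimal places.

2.20 hours

Layer count = ceil(98.2 / 0.1) = 982.
Base layers = 4 × (89 + 5.25) = 377 s.
Normal layers = 978 × (2.46 + 5.25), so 7540.38 s.
Total = 377 + 7540.38 = 7917.38 s = 2.20 hours.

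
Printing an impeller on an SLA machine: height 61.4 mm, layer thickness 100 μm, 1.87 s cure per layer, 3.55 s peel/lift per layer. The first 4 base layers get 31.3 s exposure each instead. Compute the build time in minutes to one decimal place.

Layers = ⌈61.4/0.1⌉ = 614.
Base layers: 4 × (31.3 + 3.55) → 139.4 s.
Remaining layers = 610 × (1.87 + 3.55) = 3306.2 s.
Total = 139.4 + 3306.2 = 3445.6 s = 57.4 minutes.

57.4 minutes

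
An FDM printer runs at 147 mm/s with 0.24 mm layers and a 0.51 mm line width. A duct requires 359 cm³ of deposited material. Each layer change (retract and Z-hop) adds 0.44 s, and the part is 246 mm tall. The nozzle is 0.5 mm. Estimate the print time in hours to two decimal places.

Bead cross-section = 0.24 × 0.51, so 0.1224 mm².
Total extruded path = 359000/0.1224 = 2933006.5 mm.
Extrusion time: 2933006.5 / 147 → 19952.4 s.
Layer count = ceil(246 / 0.24) = 1025.
Layer-change overhead = 1025 × 0.44 = 451 s.
Total = 19952.4 + 451 = 20403.4 s = 5.67 hours.

5.67 hours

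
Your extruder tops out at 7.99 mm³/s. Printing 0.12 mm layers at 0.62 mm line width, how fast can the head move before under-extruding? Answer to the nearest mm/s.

107 mm/s

Extrusion cross-section = 0.12 × 0.62, so 0.0744 mm².
Max speed = 7.99 / 0.0744 = 107.39 ≈ 107 mm/s.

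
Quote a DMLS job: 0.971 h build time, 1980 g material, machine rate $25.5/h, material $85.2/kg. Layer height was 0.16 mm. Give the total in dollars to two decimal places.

Time charge: 25.5 × 0.971 → $24.7605.
Material charge = 85.2 × 1980/1000, so $168.696.
Total = 24.7605 + 168.696 = 193.4565 ≈ $193.46.

$193.46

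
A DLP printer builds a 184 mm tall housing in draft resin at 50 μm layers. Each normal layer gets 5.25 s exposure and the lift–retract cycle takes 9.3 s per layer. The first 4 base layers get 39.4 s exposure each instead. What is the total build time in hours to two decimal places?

14.91 hours

Layer count = ceil(184 / 0.05) = 3680.
Bottom layers = 4 × (39.4 + 9.3) = 194.8 s.
Normal layers = 3676 × (5.25 + 9.3) = 53485.8 s.
Total = 194.8 + 53485.8 = 53680.6 s = 14.91 hours.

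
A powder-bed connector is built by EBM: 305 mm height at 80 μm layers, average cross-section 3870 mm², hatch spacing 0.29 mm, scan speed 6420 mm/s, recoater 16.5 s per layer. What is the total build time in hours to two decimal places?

19.68 hours

Layers = ⌈305/0.08⌉ = 3813.
Per-layer scan distance = 3870 / 0.29 = 13344.8 mm.
Scan time per layer = 13344.8 / 6420 = 2.0786 s.
Per-layer time: 2.0786 + 16.5 → 18.5786 s.
Build time = 3813 × 18.5786 = 70840.2018 s = 19.68 hours.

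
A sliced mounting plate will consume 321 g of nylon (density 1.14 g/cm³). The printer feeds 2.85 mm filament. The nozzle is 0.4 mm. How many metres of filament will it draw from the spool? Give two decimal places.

Volume = 321 g / 1.14 g·cm⁻³ = 281.5789 cm³ = 281578.9 mm³.
Cross-section of 2.85 mm filament: π·(2.85/2)² = 6.3794 mm².
L = V/A = 281578.9/6.3794 = 44138.77 mm → 44.14 m.

44.14 m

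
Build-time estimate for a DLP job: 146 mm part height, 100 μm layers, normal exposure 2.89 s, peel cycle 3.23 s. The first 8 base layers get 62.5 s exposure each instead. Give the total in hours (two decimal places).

2.61 hours

Layers = ⌈146/0.1⌉ = 1460.
Bottom layers = 8 × (62.5 + 3.23), so 525.84 s.
Normal layers = 1452 × (2.89 + 3.23), so 8886.24 s.
Sum: 525.84 + 8886.24 = 9412.08 s → 2.61 hours.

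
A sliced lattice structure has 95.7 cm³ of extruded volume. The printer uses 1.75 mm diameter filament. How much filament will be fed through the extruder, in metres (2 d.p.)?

39.79 m

Cross-section of 1.75 mm filament: π·(1.75/2)² = 2.4053 mm².
L = 95700 mm³ / 2.4053 mm² = 39787.14 mm, i.e. 39.79 m.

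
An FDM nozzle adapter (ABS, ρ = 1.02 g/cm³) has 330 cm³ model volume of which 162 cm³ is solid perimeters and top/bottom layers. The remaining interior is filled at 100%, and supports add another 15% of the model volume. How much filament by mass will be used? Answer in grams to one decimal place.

387.1 g

Volume inside the shell = 330 − 162, so 168 cm³.
Infill deposited = 1.00 × 168, so 168 cm³.
Support = 0.15 × 330, so 49.5 cm³.
Total printed volume: 162 + 168 + 49.5 → 379.5 cm³.
Mass: 379.5 × 1.02 → 387.09 g.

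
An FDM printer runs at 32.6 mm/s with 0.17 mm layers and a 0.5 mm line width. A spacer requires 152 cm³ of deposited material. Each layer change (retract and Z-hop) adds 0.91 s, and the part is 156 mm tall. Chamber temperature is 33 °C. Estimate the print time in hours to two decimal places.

15.47 hours

Line area = 0.17 × 0.5 = 0.085 mm².
Total extruded path = 152000/0.085 = 1788235.3 mm.
Print-move time: 1788235.3 / 32.6 → 54853.8 s.
Layers = ⌈156/0.17⌉ = 918.
Layer-change overhead = 918 × 0.91 = 835.38 s.
Total = 54853.8 + 835.38 = 55689.18 s = 15.47 hours.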